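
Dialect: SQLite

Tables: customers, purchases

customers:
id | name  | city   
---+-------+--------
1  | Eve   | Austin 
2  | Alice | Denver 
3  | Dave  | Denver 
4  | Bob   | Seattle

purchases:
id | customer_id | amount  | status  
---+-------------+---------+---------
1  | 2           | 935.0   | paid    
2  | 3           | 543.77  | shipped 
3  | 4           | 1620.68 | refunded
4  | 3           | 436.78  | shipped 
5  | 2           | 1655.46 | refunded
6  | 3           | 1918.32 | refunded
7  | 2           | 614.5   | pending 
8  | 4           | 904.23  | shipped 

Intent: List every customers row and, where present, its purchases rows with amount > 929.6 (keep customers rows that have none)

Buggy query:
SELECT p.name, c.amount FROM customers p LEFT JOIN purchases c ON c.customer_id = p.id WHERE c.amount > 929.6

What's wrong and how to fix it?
Bug: A WHERE condition on the right-hand table after LEFT JOIN drops unmatched parents

Fix: Put 'c.amount > 929.6' in the JOIN's ON clause instead of WHERE

Corrected query:
SELECT p.name, c.amount FROM customers p LEFT JOIN purchases c ON c.customer_id = p.id AND c.amount > 929.6

Result:
name  | amount 
------+--------
Eve   | NULL   
Alice | 935    
Alice | 1655.46
Dave  | 1918.32
Bob   | 1620.68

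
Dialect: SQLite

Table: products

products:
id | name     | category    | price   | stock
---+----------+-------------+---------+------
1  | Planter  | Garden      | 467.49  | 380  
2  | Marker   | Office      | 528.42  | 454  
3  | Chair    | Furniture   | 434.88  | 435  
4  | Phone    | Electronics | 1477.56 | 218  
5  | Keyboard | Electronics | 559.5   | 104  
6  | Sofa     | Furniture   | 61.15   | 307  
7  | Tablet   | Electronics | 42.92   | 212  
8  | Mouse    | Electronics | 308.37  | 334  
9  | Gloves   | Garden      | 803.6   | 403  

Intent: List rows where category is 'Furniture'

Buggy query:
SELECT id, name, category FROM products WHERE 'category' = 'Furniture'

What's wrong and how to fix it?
Bug: 'category' in single quotes is a string literal, not the column; the comparison is literal-vs-literal and never true

Fix: Remove the quotes around the column name (or use double quotes for an identifier)

Corrected query:
SELECT id, name, category FROM products WHERE category = 'Furniture'

Result:
id | name  | category 
---+-------+----------
3  | Chair | Furniture
6  | Sofa  | Furniture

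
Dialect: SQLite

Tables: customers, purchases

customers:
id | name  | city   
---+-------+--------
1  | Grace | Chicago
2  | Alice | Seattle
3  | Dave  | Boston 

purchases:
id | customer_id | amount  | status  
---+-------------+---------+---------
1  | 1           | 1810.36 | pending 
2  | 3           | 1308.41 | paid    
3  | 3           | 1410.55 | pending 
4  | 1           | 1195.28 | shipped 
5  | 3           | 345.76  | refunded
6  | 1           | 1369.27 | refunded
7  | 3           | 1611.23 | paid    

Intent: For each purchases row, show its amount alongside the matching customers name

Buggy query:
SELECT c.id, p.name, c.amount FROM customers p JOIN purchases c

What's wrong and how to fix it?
Bug: JOIN with no ON clause produces a cartesian product; every purchases row pairs with every customers row

Fix: Add ON c.customer_id = p.id to the JOIN

Corrected query:
SELECT c.id, p.name, c.amount FROM customers p JOIN purchases c ON c.customer_id = p.id

Result:
id | name  | amount 
---+-------+--------
1  | Grace | 1810.36
2  | Dave  | 1308.41
3  | Dave  | 1410.55
4  | Grace | 1195.28
5  | Dave  | 345.76 
6  | Grace | 1369.27
7  | Dave  | 1611.23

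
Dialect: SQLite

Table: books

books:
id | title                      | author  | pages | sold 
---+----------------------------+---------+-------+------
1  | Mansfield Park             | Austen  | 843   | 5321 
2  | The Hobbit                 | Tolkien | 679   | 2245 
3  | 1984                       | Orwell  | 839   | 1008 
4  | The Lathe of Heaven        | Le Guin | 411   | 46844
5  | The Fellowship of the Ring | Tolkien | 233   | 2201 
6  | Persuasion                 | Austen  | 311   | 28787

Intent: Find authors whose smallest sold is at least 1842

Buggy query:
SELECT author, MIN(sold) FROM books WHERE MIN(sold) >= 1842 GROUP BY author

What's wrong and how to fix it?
Bug: Aggregates like MIN are computed per group after WHERE runs

Fix: Use HAVING for the per-group MIN condition

Corrected query:
SELECT author, MIN(sold) FROM books GROUP BY author HAVING MIN(sold) >= 1842

Result:
author  | MIN(sold)
--------+----------
Austen  | 5321     
Le Guin | 46844    
Tolkien | 2201     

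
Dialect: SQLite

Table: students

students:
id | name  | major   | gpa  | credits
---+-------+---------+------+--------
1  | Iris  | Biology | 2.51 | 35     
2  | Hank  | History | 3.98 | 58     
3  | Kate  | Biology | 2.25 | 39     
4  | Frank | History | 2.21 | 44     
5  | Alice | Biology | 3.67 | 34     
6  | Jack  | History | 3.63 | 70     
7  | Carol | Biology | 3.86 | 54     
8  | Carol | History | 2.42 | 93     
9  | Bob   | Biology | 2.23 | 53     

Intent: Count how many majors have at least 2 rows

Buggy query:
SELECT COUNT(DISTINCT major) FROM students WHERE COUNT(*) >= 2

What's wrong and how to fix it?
Bug: COUNT(*) cannot appear in WHERE; the per-group count doesn't exist yet

Fix: Group first with HAVING COUNT(*) >= 2, then COUNT the resulting groups

Corrected query:
SELECT COUNT(*) FROM (SELECT major FROM students GROUP BY major HAVING COUNT(*) >= 2)

Result:
COUNT(*)
--------
2       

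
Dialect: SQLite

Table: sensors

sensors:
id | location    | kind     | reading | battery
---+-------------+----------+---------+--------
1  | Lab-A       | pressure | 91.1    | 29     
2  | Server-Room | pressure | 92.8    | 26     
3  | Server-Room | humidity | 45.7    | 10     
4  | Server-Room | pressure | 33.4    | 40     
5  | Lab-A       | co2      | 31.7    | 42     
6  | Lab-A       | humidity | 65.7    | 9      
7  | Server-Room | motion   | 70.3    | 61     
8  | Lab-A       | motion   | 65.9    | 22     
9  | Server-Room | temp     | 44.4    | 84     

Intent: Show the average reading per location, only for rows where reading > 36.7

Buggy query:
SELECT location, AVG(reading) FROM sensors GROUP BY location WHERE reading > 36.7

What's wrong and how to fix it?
Bug: Row-level WHERE must come before GROUP BY in the clause order

Fix: Move the WHERE clause before GROUP BY

Corrected query:
SELECT location, AVG(reading) FROM sensors WHERE reading > 36.7 GROUP BY location

Result:
location    | AVG(reading)
------------+-------------
Lab-A       | 74.233333   
Server-Room | 63.3        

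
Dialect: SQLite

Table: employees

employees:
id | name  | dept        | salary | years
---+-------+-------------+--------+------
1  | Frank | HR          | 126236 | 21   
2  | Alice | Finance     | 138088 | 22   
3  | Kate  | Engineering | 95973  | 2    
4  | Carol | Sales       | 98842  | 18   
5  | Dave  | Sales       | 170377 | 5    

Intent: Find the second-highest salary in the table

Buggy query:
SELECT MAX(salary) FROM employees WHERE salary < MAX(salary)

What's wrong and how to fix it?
Bug: MAX(salary) on the right of the comparison is an aggregate-in-WHERE error

Fix: Compute the overall MAX in a subquery, then take MAX of rows below it

Corrected query:
SELECT MAX(salary) FROM employees WHERE salary < (SELECT MAX(salary) FROM employees)

Result:
MAX(salary)
-----------
138088     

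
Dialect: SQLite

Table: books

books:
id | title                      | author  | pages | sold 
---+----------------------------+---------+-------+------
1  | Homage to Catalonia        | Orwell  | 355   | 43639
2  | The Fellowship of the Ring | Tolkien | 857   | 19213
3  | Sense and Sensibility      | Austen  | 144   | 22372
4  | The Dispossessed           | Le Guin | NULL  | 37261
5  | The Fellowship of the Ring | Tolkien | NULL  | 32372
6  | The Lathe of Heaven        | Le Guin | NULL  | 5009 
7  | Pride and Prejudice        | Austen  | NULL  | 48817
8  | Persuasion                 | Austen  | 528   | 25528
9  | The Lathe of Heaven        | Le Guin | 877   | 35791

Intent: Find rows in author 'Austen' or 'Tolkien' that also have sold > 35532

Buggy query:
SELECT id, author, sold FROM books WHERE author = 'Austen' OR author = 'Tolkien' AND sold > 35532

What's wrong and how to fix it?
Bug: Without parentheses, AND is evaluated before OR, so the sold filter only applies to the 'Tolkien' branch

Fix: Group the OR with parentheses (or use IN), then AND the threshold

Corrected query:
SELECT id, author, sold FROM books WHERE (author = 'Austen' OR author = 'Tolkien') AND sold > 35532

Result:
id | author | sold 
---+--------+------
7  | Austen | 48817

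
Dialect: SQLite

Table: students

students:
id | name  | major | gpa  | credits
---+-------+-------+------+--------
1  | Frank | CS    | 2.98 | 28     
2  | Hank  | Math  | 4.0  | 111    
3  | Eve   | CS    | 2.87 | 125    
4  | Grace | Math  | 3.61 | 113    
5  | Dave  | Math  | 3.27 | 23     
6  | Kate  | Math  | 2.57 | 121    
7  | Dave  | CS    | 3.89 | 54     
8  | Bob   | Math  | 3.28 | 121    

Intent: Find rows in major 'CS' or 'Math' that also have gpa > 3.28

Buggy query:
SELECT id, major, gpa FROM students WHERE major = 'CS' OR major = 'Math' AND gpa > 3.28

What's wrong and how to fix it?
Bug: AND binds tighter than OR, so this parses as major = 'CS' OR (major = 'Math' AND gpa > 3.28)

Fix: Add parentheses around the OR so the AND applies to both alternatives

Corrected query:
SELECT id, major, gpa FROM students WHERE (major = 'CS' OR major = 'Math') AND gpa > 3.28

Result:
id | major | gpa 
---+-------+-----
2  | Math  | 4   
4  | Math  | 3.61
7  | CS    | 3.89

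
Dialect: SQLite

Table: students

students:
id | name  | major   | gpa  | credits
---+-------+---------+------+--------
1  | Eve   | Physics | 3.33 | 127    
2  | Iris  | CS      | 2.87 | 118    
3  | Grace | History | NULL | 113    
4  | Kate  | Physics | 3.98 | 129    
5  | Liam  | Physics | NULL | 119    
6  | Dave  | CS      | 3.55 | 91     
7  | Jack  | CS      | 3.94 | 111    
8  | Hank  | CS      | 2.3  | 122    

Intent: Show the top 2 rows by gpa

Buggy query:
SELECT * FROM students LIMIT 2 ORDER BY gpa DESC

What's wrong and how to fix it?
Bug: LIMIT must come after ORDER BY

Fix: Sort with ORDER BY, then apply LIMIT

Corrected query:
SELECT * FROM students ORDER BY gpa DESC LIMIT 2

Result:
id | name | major   | gpa  | credits
---+------+---------+------+--------
4  | Kate | Physics | 3.98 | 129    
7  | Jack | CS      | 3.94 | 111    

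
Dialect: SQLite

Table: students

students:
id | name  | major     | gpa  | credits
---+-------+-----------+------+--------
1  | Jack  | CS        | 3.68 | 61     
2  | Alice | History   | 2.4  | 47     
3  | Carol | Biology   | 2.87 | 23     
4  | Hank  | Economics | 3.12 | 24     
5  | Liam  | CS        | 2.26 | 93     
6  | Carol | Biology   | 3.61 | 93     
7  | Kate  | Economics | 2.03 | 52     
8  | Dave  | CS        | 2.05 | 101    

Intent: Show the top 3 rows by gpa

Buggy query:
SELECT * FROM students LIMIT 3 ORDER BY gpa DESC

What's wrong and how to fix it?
Bug: LIMIT must come after ORDER BY

Fix: Swap the clauses: ORDER BY first, then LIMIT

Corrected query:
SELECT * FROM students ORDER BY gpa DESC LIMIT 3

Result:
id | name  | major     | gpa  | credits
---+-------+-----------+------+--------
1  | Jack  | CS        | 3.68 | 61     
6  | Carol | Biology   | 3.61 | 93     
4  | Hank  | Economics | 3.12 | 24     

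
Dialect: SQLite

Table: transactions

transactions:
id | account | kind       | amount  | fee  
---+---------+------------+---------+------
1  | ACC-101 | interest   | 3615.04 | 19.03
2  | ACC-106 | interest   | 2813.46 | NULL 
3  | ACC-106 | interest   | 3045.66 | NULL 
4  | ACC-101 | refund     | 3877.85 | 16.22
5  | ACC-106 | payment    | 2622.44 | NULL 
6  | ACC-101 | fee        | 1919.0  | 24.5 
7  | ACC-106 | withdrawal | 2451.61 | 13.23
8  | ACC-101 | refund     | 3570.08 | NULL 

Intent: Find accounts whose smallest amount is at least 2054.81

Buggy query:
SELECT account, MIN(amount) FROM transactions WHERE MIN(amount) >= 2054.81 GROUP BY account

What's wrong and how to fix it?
Bug: Aggregates like MIN are computed per group after WHERE runs

Fix: Replace WHERE with HAVING after the GROUP BY

Corrected query:
SELECT account, MIN(amount) FROM transactions GROUP BY account HAVING MIN(amount) >= 2054.81

Result:
account | MIN(amount)
--------+------------
ACC-106 | 2451.61    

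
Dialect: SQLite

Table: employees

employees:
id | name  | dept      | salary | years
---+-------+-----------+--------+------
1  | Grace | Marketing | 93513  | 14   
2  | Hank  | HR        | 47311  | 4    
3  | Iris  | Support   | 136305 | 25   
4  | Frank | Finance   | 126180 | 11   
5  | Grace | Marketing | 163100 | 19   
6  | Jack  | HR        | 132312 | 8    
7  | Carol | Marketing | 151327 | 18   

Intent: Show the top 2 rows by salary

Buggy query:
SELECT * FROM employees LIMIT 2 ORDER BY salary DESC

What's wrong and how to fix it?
Bug: LIMIT must come after ORDER BY

Fix: Swap the clauses: ORDER BY first, then LIMIT

Corrected query:
SELECT * FROM employees ORDER BY salary DESC LIMIT 2

Result:
id | name  | dept      | salary | years
---+-------+-----------+--------+------
5  | Grace | Marketing | 163100 | 19   
7  | Carol | Marketing | 151327 | 18   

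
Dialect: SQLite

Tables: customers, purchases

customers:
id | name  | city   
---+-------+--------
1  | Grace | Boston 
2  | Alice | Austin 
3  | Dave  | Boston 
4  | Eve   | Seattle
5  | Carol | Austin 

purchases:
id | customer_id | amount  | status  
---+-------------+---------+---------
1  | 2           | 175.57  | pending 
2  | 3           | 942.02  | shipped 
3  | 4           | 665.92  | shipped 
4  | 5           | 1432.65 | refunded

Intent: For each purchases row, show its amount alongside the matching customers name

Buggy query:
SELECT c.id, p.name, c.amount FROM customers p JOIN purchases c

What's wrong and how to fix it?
Bug: JOIN with no ON clause produces a cartesian product; every purchases row pairs with every customers row

Fix: Specify the join condition linking the foreign key to the parent id

Corrected query:
SELECT c.id, p.name, c.amount FROM customers p JOIN purchases c ON c.customer_id = p.id

Result:
id | name  | amount 
---+-------+--------
1  | Alice | 175.57 
2  | Dave  | 942.02 
3  | Eve   | 665.92 
4  | Carol | 1432.65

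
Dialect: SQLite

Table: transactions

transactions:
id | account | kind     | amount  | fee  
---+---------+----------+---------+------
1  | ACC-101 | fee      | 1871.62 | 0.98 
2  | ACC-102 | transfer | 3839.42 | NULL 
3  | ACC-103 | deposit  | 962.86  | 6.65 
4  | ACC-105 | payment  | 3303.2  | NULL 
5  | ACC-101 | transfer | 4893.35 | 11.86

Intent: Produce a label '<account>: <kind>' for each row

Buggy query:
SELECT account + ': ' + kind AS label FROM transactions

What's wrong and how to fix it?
Bug: SQLite uses || for string concatenation; + coerces text to numbers (yielding 0)

Fix: Replace + with || to concatenate text

Corrected query:
SELECT account || ': ' || kind AS label FROM transactions

Result:
label            
-----------------
ACC-101: fee     
ACC-102: transfer
ACC-103: deposit 
ACC-105: payment 
ACC-101: transfer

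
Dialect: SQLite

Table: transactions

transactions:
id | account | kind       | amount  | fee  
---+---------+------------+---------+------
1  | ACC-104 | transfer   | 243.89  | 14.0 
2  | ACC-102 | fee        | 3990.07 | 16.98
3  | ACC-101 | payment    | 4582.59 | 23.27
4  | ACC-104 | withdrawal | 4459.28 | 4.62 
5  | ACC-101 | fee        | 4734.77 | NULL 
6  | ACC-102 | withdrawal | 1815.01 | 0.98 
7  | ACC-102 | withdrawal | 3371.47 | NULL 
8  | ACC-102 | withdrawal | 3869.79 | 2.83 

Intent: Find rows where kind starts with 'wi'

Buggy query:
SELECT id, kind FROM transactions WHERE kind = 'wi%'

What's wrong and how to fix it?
Bug: Wildcards only work with LIKE; '=' treats '%' as a literal character

Fix: Replace '=' with LIKE so 'wi%' is treated as a pattern

Corrected query:
SELECT id, kind FROM transactions WHERE kind LIKE 'wi%'

Result:
id | kind      
---+-----------
4  | withdrawal
6  | withdrawal
7  | withdrawal
8  | withdrawal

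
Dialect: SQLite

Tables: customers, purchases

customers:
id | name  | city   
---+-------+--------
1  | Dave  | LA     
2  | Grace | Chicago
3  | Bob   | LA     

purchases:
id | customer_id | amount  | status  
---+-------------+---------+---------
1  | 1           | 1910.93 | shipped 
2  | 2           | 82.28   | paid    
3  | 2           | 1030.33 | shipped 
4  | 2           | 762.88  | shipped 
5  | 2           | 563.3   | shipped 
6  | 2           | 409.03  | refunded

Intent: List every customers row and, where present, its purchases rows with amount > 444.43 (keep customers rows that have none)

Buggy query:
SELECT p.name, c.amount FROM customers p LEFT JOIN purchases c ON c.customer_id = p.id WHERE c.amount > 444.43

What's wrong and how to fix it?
Bug: Filtering c.amount in WHERE discards the NULL rows produced by LEFT JOIN, turning it into an inner join

Fix: Move the right-table condition into the ON clause so unmatched parents are kept

Corrected query:
SELECT p.name, c.amount FROM customers p LEFT JOIN purchases c ON c.customer_id = p.id AND c.amount > 444.43

Result:
name  | amount 
------+--------
Dave  | 1910.93
Grace | 563.3  
Grace | 762.88 
Grace | 1030.33
Bob   | NULL   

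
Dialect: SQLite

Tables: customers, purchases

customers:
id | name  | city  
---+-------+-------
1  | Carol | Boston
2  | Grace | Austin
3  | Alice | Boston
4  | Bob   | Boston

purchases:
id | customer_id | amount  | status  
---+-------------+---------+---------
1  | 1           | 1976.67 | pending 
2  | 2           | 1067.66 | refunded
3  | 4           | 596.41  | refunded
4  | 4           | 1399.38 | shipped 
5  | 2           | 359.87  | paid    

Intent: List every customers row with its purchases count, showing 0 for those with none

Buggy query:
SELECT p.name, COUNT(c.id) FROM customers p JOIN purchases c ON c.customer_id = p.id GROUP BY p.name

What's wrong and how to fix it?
Bug: INNER JOIN drops customers rows that have no matching purchases rows

Fix: Use LEFT JOIN so parents without children still appear (COUNT(c.id) gives 0)

Corrected query:
SELECT p.name, COUNT(c.id) FROM customers p LEFT JOIN purchases c ON c.customer_id = p.id GROUP BY p.name

Result:
name  | COUNT(c.id)
------+------------
Alice | 0          
Bob   | 2          
Carol | 1          
Grace | 2          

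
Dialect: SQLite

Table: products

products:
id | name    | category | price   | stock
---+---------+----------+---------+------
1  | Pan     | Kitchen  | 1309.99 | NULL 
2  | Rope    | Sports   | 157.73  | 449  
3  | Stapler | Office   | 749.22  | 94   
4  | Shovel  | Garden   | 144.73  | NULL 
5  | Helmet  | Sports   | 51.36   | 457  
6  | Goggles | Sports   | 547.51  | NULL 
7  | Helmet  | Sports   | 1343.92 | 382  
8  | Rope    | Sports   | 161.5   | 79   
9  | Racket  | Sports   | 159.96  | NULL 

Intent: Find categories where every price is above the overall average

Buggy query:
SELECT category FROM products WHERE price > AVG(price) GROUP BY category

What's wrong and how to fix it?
Bug: AVG() is an aggregate; it can't sit directly in WHERE

Fix: Compute the overall average in a scalar subquery and compare each group's MIN against it in HAVING

Corrected query:
SELECT category FROM products GROUP BY category HAVING MIN(price) > (SELECT AVG(price) FROM products)

Result:
category
--------
Kitchen 
Office  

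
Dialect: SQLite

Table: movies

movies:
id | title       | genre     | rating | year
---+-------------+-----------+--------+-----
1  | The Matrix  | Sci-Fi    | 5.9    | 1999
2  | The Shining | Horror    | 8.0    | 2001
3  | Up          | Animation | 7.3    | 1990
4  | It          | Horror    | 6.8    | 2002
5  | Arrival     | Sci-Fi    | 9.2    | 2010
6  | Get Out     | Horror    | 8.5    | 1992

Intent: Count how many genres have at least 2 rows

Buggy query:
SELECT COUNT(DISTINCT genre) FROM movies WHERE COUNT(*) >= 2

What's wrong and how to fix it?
Bug: WHERE filters individual rows, not groups, so a group-level COUNT is invalid there

Fix: Group first with HAVING COUNT(*) >= 2, then COUNT the resulting groups

Corrected query:
SELECT COUNT(*) FROM (SELECT genre FROM movies GROUP BY genre HAVING COUNT(*) >= 2)

Result:
COUNT(*)
--------
2       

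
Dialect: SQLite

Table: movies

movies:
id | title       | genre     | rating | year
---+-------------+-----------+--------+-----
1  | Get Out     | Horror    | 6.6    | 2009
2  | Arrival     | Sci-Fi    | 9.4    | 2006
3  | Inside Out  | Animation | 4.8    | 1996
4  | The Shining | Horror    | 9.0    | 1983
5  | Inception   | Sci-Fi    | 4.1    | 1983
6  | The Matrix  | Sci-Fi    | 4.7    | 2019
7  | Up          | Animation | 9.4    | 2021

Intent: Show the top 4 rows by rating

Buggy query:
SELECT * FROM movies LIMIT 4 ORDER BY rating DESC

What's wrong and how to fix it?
Bug: ORDER BY cannot follow LIMIT; LIMIT is the final clause

Fix: Swap the clauses: ORDER BY first, then LIMIT

Corrected query:
SELECT * FROM movies ORDER BY rating DESC LIMIT 4

Result:
id | title       | genre     | rating | year
---+-------------+-----------+--------+-----
2  | Arrival     | Sci-Fi    | 9.4    | 2006
7  | Up          | Animation | 9.4    | 2021
4  | The Shining | Horror    | 9      | 1983
1  | Get Out     | Horror    | 6.6    | 2009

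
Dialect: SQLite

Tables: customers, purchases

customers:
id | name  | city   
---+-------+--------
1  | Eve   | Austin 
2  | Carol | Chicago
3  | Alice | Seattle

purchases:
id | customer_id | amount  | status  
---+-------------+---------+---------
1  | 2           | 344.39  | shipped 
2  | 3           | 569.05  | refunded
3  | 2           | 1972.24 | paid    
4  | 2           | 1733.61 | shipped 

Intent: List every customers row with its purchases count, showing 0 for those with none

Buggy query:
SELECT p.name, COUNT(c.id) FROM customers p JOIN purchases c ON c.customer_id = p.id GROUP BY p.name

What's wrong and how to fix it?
Bug: INNER JOIN drops customers rows that have no matching purchases rows

Fix: Use LEFT JOIN so parents without children still appear (COUNT(c.id) gives 0)

Corrected query:
SELECT p.name, COUNT(c.id) FROM customers p LEFT JOIN purchases c ON c.customer_id = p.id GROUP BY p.name

Result:
name  | COUNT(c.id)
------+------------
Alice | 1          
Carol | 3          
Eve   | 0          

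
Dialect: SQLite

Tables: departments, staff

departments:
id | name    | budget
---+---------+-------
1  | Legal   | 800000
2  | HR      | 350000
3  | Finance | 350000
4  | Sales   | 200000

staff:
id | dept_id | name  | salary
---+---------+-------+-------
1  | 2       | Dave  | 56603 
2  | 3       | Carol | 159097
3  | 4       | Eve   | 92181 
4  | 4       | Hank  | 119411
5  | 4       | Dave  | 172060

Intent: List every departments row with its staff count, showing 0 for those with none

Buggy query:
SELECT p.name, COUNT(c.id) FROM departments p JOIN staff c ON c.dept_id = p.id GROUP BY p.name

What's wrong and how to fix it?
Bug: An inner join excludes parents with zero children

Fix: Use LEFT JOIN so parents without children still appear (COUNT(c.id) gives 0)

Corrected query:
SELECT p.name, COUNT(c.id) FROM departments p LEFT JOIN staff c ON c.dept_id = p.id GROUP BY p.name

Result:
name    | COUNT(c.id)
--------+------------
Finance | 1          
HR      | 1          
Legal   | 0          
Sales   | 3          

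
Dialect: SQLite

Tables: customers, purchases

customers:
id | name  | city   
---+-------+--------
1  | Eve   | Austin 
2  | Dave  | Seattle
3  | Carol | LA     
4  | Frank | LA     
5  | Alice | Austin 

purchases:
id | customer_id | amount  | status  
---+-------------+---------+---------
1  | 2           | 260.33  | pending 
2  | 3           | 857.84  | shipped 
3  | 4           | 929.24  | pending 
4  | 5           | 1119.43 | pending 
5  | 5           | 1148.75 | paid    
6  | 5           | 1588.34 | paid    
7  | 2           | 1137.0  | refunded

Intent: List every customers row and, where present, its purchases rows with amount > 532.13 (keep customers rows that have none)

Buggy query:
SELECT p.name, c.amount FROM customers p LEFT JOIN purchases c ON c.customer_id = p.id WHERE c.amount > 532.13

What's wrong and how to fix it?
Bug: A WHERE condition on the right-hand table after LEFT JOIN drops unmatched parents

Fix: Move the right-table condition into the ON clause so unmatched parents are kept

Corrected query:
SELECT p.name, c.amount FROM customers p LEFT JOIN purchases c ON c.customer_id = p.id AND c.amount > 532.13

Result:
name  | amount 
------+--------
Eve   | NULL   
Dave  | 1137   
Carol | 857.84 
Frank | 929.24 
Alice | 1119.43
Alice | 1148.75
Alice | 1588.34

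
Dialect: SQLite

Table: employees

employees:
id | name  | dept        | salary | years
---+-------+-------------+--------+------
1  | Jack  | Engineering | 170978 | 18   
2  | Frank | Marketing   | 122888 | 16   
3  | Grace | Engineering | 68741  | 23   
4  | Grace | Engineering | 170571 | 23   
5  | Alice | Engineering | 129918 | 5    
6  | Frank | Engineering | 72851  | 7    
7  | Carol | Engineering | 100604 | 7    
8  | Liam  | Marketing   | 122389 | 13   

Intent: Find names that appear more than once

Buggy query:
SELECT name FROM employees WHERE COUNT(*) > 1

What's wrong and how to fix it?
Bug: WHERE can't reference COUNT(*); aggregates are computed after WHERE

Fix: GROUP BY name, then filter groups with HAVING COUNT(*) > 1

Corrected query:
SELECT name FROM employees GROUP BY name HAVING COUNT(*) > 1

Result:
name 
-----
Frank
Grace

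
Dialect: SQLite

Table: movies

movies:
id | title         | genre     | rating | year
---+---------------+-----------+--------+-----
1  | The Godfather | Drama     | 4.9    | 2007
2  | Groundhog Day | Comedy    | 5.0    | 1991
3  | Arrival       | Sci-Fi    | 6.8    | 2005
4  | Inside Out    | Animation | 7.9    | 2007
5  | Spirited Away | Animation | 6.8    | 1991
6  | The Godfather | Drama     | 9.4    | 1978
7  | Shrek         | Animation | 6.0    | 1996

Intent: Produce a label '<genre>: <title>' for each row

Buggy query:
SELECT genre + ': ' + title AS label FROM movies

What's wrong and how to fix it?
Bug: SQLite uses || for string concatenation; + coerces text to numbers (yielding 0)

Fix: Replace + with || to concatenate text

Corrected query:
SELECT genre || ': ' || title AS label FROM movies

Result:
label                   
------------------------
Drama: The Godfather    
Comedy: Groundhog Day   
Sci-Fi: Arrival         
Animation: Inside Out   
Animation: Spirited Away
Drama: The Godfather    
Animation: Shrek        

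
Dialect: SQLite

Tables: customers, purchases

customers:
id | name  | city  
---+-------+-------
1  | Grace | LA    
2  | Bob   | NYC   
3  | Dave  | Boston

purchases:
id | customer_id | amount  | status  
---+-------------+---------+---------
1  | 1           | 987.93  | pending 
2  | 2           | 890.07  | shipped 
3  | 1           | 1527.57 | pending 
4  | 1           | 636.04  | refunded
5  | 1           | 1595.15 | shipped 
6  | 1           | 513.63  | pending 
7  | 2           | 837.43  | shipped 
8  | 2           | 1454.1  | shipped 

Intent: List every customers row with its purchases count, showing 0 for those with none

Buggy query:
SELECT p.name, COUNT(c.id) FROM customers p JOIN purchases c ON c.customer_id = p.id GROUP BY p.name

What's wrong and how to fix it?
Bug: INNER JOIN drops customers rows that have no matching purchases rows

Fix: Use LEFT JOIN so parents without children still appear (COUNT(c.id) gives 0)

Corrected query:
SELECT p.name, COUNT(c.id) FROM customers p LEFT JOIN purchases c ON c.customer_id = p.id GROUP BY p.name

Result:
name  | COUNT(c.id)
------+------------
Bob   | 3          
Dave  | 0          
Grace | 5          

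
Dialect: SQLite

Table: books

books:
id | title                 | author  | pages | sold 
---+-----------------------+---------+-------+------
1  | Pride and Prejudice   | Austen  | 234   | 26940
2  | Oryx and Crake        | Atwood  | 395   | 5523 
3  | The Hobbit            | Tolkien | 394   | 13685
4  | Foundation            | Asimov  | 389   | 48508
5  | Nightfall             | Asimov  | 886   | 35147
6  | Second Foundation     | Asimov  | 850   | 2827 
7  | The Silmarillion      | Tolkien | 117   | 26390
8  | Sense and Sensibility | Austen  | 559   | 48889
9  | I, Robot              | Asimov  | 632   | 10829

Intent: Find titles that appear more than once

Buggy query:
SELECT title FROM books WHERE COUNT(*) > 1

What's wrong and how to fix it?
Bug: COUNT(*) is an aggregate and cannot be used in WHERE

Fix: Group first, then use HAVING for the count condition

Corrected query:
SELECT title FROM books GROUP BY title HAVING COUNT(*) > 1

Result:
(no rows)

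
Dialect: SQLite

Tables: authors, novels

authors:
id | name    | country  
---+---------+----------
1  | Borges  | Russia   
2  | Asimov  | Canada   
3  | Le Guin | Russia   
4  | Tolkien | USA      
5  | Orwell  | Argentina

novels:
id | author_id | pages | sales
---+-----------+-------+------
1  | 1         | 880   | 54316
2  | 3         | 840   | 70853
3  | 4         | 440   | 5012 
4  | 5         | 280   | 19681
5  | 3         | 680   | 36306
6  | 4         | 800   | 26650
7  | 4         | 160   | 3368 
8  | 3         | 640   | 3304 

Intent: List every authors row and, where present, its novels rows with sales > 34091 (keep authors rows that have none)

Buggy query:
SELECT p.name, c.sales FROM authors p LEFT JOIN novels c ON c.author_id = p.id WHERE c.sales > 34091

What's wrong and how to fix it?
Bug: A WHERE condition on the right-hand table after LEFT JOIN drops unmatched parents

Fix: Move the right-table condition into the ON clause so unmatched parents are kept

Corrected query:
SELECT p.name, c.sales FROM authors p LEFT JOIN novels c ON c.author_id = p.id AND c.sales > 34091

Result:
name    | sales
--------+------
Borges  | 54316
Asimov  | NULL 
Le Guin | 36306
Le Guin | 70853
Tolkien | NULL 
Orwell  | NULL 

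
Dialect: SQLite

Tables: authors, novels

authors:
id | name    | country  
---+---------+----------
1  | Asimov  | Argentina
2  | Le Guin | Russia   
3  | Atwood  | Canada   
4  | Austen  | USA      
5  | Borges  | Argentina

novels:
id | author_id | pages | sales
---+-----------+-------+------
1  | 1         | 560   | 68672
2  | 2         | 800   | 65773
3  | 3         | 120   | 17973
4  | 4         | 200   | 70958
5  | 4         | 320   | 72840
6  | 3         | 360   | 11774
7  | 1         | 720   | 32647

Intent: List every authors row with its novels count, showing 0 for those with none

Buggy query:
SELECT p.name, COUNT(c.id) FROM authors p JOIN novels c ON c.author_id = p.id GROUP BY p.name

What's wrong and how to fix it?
Bug: INNER JOIN drops authors rows that have no matching novels rows

Fix: Switch to LEFT JOIN to retain unmatched parent rows

Corrected query:
SELECT p.name, COUNT(c.id) FROM authors p LEFT JOIN novels c ON c.author_id = p.id GROUP BY p.name

Result:
name    | COUNT(c.id)
--------+------------
Asimov  | 2          
Atwood  | 2          
Austen  | 2          
Borges  | 0          
Le Guin | 1          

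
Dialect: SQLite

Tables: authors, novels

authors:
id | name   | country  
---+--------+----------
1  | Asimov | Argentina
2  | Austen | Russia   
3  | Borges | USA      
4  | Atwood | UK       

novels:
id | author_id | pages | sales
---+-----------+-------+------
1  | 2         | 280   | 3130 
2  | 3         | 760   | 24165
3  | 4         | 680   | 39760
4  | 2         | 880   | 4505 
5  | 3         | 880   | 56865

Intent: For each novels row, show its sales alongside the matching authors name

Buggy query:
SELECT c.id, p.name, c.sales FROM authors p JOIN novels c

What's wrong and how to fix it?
Bug: JOIN with no ON clause produces a cartesian product; every novels row pairs with every authors row

Fix: Specify the join condition linking the foreign key to the parent id

Corrected query:
SELECT c.id, p.name, c.sales FROM authors p JOIN novels c ON c.author_id = p.id

Result:
id | name   | sales
---+--------+------
1  | Austen | 3130 
2  | Borges | 24165
3  | Atwood | 39760
4  | Austen | 4505 
5  | Borges | 56865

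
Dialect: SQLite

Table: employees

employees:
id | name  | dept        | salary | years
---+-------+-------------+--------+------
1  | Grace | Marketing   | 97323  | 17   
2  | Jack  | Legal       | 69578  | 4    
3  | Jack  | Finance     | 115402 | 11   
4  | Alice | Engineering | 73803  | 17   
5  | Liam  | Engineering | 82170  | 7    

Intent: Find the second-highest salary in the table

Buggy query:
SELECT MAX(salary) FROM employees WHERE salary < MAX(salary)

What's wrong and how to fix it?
Bug: The inner MAX is an aggregate inside WHERE, which is not allowed

Fix: Compute the overall MAX in a subquery, then take MAX of rows below it

Corrected query:
SELECT MAX(salary) FROM employees WHERE salary < (SELECT MAX(salary) FROM employees)

Result:
MAX(salary)
-----------
97323      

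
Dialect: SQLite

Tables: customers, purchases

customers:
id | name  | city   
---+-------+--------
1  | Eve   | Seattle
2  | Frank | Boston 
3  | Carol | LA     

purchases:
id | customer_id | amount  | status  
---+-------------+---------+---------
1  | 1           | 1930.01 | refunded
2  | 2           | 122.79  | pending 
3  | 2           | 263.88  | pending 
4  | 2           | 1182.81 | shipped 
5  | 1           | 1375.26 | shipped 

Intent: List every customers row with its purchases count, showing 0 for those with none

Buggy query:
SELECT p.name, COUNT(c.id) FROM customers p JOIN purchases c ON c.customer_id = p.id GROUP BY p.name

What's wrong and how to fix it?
Bug: An inner join excludes parents with zero children

Fix: Switch to LEFT JOIN to retain unmatched parent rows

Corrected query:
SELECT p.name, COUNT(c.id) FROM customers p LEFT JOIN purchases c ON c.customer_id = p.id GROUP BY p.name

Result:
name  | COUNT(c.id)
------+------------
Carol | 0          
Eve   | 2          
Frank | 3          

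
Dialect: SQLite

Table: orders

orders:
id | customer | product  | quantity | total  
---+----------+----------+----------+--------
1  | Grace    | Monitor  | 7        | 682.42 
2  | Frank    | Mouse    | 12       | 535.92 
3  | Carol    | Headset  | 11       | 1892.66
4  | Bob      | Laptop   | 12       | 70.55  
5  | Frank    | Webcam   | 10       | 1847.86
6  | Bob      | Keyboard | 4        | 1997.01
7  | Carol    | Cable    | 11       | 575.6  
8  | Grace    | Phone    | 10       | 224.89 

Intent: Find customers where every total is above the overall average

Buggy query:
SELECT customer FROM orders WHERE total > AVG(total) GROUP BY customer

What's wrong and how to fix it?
Bug: WHERE evaluates per row before aggregation, so AVG() is unavailable

Fix: Use a subquery for AVG and a HAVING MIN(...) filter so the condition holds for every row in the group

Corrected query:
SELECT customer FROM orders GROUP BY customer HAVING MIN(total) > (SELECT AVG(total) FROM orders)

Result:
(no rows)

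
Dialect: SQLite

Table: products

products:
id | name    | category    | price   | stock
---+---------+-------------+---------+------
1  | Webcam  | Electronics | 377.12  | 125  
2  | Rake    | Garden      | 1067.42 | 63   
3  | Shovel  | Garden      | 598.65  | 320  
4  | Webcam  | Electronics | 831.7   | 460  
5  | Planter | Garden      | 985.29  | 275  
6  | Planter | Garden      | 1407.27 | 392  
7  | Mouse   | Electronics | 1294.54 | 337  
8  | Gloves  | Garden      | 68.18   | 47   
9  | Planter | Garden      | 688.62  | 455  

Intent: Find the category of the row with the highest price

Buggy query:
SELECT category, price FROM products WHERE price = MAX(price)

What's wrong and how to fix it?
Bug: MAX(price) is an aggregate and cannot be used directly in WHERE

Fix: Wrap MAX in a scalar subquery so WHERE compares against a single value

Corrected query:
SELECT category, price FROM products WHERE price = (SELECT MAX(price) FROM products)

Result:
category | price  
---------+--------
Garden   | 1407.27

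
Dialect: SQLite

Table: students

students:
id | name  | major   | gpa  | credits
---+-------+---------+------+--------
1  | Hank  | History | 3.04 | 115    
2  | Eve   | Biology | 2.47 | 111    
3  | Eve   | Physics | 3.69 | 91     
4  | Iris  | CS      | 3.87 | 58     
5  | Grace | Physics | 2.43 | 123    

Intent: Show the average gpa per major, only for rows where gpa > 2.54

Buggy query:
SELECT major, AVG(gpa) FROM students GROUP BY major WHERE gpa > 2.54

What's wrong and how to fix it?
Bug: Row-level WHERE must come before GROUP BY in the clause order

Fix: Move the WHERE clause before GROUP BY

Corrected query:
SELECT major, AVG(gpa) FROM students WHERE gpa > 2.54 GROUP BY major

Result:
major   | AVG(gpa)
--------+---------
CS      | 3.87    
History | 3.04    
Physics | 3.69    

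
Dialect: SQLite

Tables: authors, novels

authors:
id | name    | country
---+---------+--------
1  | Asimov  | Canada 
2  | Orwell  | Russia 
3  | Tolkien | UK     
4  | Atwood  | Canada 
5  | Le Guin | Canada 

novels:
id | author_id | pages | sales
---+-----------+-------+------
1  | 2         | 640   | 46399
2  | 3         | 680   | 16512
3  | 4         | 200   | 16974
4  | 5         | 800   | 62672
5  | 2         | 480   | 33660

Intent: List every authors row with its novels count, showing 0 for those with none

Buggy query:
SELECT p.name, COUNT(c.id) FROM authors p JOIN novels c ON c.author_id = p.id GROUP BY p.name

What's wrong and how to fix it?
Bug: INNER JOIN drops authors rows that have no matching novels rows

Fix: Use LEFT JOIN so parents without children still appear (COUNT(c.id) gives 0)

Corrected query:
SELECT p.name, COUNT(c.id) FROM authors p LEFT JOIN novels c ON c.author_id = p.id GROUP BY p.name

Result:
name    | COUNT(c.id)
--------+------------
Asimov  | 0          
Atwood  | 1          
Le Guin | 1          
Orwell  | 2          
Tolkien | 1          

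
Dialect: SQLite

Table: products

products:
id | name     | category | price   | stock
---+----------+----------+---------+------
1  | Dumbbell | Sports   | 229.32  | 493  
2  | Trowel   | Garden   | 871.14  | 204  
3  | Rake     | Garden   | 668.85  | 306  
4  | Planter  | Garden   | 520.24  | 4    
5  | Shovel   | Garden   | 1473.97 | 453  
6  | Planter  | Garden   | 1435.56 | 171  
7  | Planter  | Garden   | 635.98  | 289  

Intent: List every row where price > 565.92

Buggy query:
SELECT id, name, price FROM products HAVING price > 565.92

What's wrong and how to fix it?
Bug: This is a non-aggregate query (no GROUP BY, no aggregates), so in SQLite the HAVING clause is invalid here; a row-level condition belongs in WHERE

Fix: Use WHERE for row-level filtering

Corrected query:
SELECT id, name, price FROM products WHERE price > 565.92

Result:
id | name    | price  
---+---------+--------
2  | Trowel  | 871.14 
3  | Rake    | 668.85 
5  | Shovel  | 1473.97
6  | Planter | 1435.56
7  | Planter | 635.98 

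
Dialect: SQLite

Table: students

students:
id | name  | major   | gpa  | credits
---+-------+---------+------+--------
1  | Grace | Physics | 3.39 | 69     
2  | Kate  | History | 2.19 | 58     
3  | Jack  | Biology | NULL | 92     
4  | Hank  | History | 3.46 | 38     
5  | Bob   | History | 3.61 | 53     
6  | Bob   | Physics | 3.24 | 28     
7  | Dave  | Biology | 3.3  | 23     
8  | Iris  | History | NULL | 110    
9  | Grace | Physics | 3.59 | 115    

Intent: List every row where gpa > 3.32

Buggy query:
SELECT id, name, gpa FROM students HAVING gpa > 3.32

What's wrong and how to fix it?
Bug: This is a non-aggregate query (no GROUP BY, no aggregates), so in SQLite the HAVING clause is invalid here; a row-level condition belongs in WHERE

Fix: Use WHERE for row-level filtering

Corrected query:
SELECT id, name, gpa FROM students WHERE gpa > 3.32

Result:
id | name  | gpa 
---+-------+-----
1  | Grace | 3.39
4  | Hank  | 3.46
5  | Bob   | 3.61
9  | Grace | 3.59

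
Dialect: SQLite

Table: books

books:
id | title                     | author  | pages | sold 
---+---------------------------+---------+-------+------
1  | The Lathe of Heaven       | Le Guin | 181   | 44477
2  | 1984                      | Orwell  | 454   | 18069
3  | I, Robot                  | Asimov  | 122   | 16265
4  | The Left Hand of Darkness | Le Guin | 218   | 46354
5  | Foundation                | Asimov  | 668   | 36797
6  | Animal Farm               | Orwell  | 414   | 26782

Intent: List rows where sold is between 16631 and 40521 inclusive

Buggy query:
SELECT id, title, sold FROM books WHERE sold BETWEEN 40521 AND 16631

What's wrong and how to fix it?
Bug: BETWEEN expects the lower bound first; with 40521 AND 16631 the range is empty

Fix: Swap the bounds so the smaller value comes first

Corrected query:
SELECT id, title, sold FROM books WHERE sold BETWEEN 16631 AND 40521

Result:
id | title       | sold 
---+-------------+------
2  | 1984        | 18069
5  | Foundation  | 36797
6  | Animal Farm | 26782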